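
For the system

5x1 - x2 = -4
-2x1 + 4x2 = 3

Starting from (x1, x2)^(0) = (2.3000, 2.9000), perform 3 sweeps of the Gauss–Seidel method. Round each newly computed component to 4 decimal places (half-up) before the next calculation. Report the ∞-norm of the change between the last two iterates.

0.0452

Iteration 1:
  x1 = (-4 - (-1)·2.9000) / (5) = -0.2200
  x2 = (3 - (-2)·-0.2200) / (4) = 0.6400
Iteration 2:
  x1 = (-4 - (-1)·0.6400) / (5) = -0.6720
  x2 = (3 - (-2)·-0.6720) / (4) = 0.4140
Iteration 3:
  x1 = (-4 - (-1)·0.4140) / (5) = -0.7172
  x2 = (3 - (-2)·-0.7172) / (4) = 0.3914
Change: (-0.0452, -0.0226) → max |·| = 0.0452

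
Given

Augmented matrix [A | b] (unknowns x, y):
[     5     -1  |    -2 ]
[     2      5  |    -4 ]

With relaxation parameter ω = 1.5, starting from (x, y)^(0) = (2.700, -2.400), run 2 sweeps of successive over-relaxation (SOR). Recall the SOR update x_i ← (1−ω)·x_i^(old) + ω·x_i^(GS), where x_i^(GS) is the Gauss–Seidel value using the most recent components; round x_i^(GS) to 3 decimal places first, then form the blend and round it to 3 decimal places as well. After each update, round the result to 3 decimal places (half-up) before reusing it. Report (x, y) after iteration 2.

(1.215, -2.730)

Iteration 1:
  x: GS value = (-2 - (-1)·-2.400) / (5) = -0.880;  x ← (1−ω)·2.700 + ω·-0.880 = -2.670
  y: GS value = (-4 - (2)·-2.670) / (5) = 0.268;  y ← (1−ω)·-2.400 + ω·0.268 = 1.602
Iteration 2:
  x: GS value = (-2 - (-1)·1.602) / (5) = -0.080;  x ← (1−ω)·-2.670 + ω·-0.080 = 1.215
  y: GS value = (-4 - (2)·1.215) / (5) = -1.286;  y ← (1−ω)·1.602 + ω·-1.286 = -2.730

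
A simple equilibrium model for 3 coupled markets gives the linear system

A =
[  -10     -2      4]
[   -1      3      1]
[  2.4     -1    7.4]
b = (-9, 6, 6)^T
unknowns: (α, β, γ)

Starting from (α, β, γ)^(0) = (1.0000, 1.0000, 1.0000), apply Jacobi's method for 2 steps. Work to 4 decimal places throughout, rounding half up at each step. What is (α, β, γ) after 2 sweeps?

(0.7486, 2.1595, 0.7243)

Iteration 1:
  α = (-9 - (-2)·1.0000 - (4)·1.0000) / (-10) = 1.1000
  β = (6 - (-1)·1.0000 - (1)·1.0000) / (3) = 2.0000
  γ = (6 - (2.4)·1.0000 - (-1)·1.0000) / (7.4) = 0.6216
Iteration 2:
  α = (-9 - (-2)·2.0000 - (4)·0.6216) / (-10) = 0.7486
  β = (6 - (-1)·1.1000 - (1)·0.6216) / (3) = 2.1595
  γ = (6 - (2.4)·1.1000 - (-1)·2.0000) / (7.4) = 0.7243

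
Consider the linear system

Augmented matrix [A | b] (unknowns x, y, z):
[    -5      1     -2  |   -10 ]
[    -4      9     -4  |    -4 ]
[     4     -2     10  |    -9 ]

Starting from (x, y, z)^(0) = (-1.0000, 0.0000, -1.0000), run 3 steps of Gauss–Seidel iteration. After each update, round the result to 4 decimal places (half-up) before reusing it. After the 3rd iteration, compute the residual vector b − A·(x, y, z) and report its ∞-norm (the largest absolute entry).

0.1085

Iteration 1:
  x = (-10 - (1)·0.0000 - (-2)·-1.0000) / (-5) = 2.4000
  y = (-4 - (-4)·2.4000 - (-4)·-1.0000) / (9) = 0.1778
  z = (-9 - (4)·2.4000 - (-2)·0.1778) / (10) = -1.8244
Iteration 2:
  x = (-10 - (1)·0.1778 - (-2)·-1.8244) / (-5) = 2.7653
  y = (-4 - (-4)·2.7653 - (-4)·-1.8244) / (9) = -0.0263
  z = (-9 - (4)·2.7653 - (-2)·-0.0263) / (10) = -2.0114
Iteration 3:
  x = (-10 - (1)·-0.0263 - (-2)·-2.0114) / (-5) = 2.7993
  y = (-4 - (-4)·2.7993 - (-4)·-2.0114) / (9) = -0.0943
  z = (-9 - (4)·2.7993 - (-2)·-0.0943) / (10) = -2.0386
Residual b − A·x = (0.0136, -0.1085, 0.0002); ∞-norm = 0.1085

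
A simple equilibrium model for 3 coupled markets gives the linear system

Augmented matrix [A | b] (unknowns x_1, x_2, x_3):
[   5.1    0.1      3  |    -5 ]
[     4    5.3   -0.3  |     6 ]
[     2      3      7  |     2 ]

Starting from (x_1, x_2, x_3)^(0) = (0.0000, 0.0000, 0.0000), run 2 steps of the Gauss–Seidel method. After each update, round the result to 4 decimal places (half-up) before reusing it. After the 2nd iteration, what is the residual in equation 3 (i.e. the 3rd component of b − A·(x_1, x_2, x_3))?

-0.0003

Iteration 1:
  x_1 = (-5 - (0.1)·0.0000 - (3)·0.0000) / (5.1) = -0.9804
  x_2 = (6 - (4)·-0.9804 - (-0.3)·0.0000) / (5.3) = 1.8720
  x_3 = (2 - (2)·-0.9804 - (3)·1.8720) / (7) = -0.2365
Iteration 2:
  x_1 = (-5 - (0.1)·1.8720 - (3)·-0.2365) / (5.1) = -0.8780
  x_2 = (6 - (4)·-0.8780 - (-0.3)·-0.2365) / (5.3) = 1.7813
  x_3 = (2 - (2)·-0.8780 - (3)·1.7813) / (7) = -0.2268
Residual b − A·x = (-0.0199, 0.0031, -0.0003)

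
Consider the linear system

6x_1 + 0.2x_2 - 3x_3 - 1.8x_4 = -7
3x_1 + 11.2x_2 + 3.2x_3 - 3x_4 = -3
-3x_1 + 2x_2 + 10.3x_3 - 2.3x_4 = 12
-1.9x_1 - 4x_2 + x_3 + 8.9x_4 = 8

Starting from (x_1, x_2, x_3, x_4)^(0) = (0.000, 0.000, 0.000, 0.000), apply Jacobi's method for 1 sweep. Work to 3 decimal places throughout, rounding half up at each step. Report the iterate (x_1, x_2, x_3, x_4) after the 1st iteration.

(-1.167, -0.268, 1.165, 0.899)

Iteration 1:
  x_1 = (-7 - (0.2)·0.000 - (-3)·0.000 - (-1.8)·0.000) / (6) = -1.167
  x_2 = (-3 - (3)·0.000 - (3.2)·0.000 - (-3)·0.000) / (11.2) = -0.268
  x_3 = (12 - (-3)·0.000 - (2)·0.000 - (-2.3)·0.000) / (10.3) = 1.165
  x_4 = (8 - (-1.9)·0.000 - (-4)·0.000 - (1)·0.000) / (8.9) = 0.899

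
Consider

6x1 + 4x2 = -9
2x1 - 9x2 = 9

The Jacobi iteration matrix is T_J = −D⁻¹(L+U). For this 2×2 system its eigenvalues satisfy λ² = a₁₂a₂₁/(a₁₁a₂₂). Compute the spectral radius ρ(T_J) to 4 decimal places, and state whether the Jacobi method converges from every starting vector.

a₁₂a₂₁/(a₁₁a₂₂) = (4)·(2) / ((6)·(-9)) = -0.148148
ρ = √|-0.148148| = √0.148148 = 0.3849
ρ < 1, so Jacobi converges

0.3849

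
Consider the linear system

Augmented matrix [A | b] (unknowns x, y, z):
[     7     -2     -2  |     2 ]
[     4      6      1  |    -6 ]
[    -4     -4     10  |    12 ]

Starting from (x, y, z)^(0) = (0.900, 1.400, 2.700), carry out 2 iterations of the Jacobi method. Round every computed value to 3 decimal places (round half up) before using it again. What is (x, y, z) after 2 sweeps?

(0.306, -2.325, 0.963)

Iteration 1:
  x = (2 - (-2)·1.400 - (-2)·2.700) / (7) = 1.457
  y = (-6 - (4)·0.900 - (1)·2.700) / (6) = -2.050
  z = (12 - (-4)·0.900 - (-4)·1.400) / (10) = 2.120
Iteration 2:
  x = (2 - (-2)·-2.050 - (-2)·2.120) / (7) = 0.306
  y = (-6 - (4)·1.457 - (1)·2.120) / (6) = -2.325
  z = (12 - (-4)·1.457 - (-4)·-2.050) / (10) = 0.963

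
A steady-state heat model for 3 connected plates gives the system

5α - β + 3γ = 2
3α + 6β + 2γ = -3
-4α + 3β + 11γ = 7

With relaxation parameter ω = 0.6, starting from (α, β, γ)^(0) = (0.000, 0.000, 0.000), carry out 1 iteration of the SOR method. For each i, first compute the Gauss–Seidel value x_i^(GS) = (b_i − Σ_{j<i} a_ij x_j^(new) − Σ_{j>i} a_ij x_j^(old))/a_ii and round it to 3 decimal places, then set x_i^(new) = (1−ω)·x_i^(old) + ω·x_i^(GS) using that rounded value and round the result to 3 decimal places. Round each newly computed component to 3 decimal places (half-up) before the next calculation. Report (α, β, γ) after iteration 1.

(0.240, -0.372, 0.495)

Iteration 1:
  α: GS value = (2 - (-1)·0.000 - (3)·0.000) / (5) = 0.400;  α ← (1−ω)·0.000 + ω·0.400 = 0.240
  β: GS value = (-3 - (3)·0.240 - (2)·0.000) / (6) = -0.620;  β ← (1−ω)·0.000 + ω·-0.620 = -0.372
  γ: GS value = (7 - (-4)·0.240 - (3)·-0.372) / (11) = 0.825;  γ ← (1−ω)·0.000 + ω·0.825 = 0.495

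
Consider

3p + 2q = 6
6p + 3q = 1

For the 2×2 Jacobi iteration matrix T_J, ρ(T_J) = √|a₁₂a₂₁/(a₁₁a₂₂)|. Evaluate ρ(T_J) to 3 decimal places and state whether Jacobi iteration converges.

1.155

a₁₂a₂₁/(a₁₁a₂₂) = (2)·(6) / ((3)·(3)) = 1.333333
ρ = √|1.333333| = √1.333333 = 1.155
ρ > 1, so Jacobi diverges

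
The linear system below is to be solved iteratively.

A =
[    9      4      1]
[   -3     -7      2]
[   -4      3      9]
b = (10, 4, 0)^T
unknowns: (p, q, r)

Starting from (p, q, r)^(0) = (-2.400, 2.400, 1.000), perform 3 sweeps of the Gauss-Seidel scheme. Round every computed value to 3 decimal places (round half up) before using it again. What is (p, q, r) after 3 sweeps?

(1.490, -0.953, 0.980)

Iteration 1:
  p = (10 - (4)·2.400 - (1)·1.000) / (9) = -0.067
  q = (4 - (-3)·-0.067 - (2)·1.000) / (-7) = -0.257
  r = (0 - (-4)·-0.067 - (3)·-0.257) / (9) = 0.056
Iteration 2:
  p = (10 - (4)·-0.257 - (1)·0.056) / (9) = 1.219
  q = (4 - (-3)·1.219 - (2)·0.056) / (-7) = -1.078
  r = (0 - (-4)·1.219 - (3)·-1.078) / (9) = 0.901
Iteration 3:
  p = (10 - (4)·-1.078 - (1)·0.901) / (9) = 1.490
  q = (4 - (-3)·1.490 - (2)·0.901) / (-7) = -0.953
  r = (0 - (-4)·1.490 - (3)·-0.953) / (9) = 0.980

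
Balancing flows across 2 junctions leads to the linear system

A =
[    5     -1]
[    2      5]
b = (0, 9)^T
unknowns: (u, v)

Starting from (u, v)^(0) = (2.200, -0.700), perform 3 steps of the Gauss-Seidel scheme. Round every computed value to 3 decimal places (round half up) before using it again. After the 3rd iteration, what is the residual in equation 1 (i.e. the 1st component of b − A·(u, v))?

0.018

Iteration 1:
  u = (0 - (-1)·-0.700) / (5) = -0.140
  v = (9 - (2)·-0.140) / (5) = 1.856
Iteration 2:
  u = (0 - (-1)·1.856) / (5) = 0.371
  v = (9 - (2)·0.371) / (5) = 1.652
Iteration 3:
  u = (0 - (-1)·1.652) / (5) = 0.330
  v = (9 - (2)·0.330) / (5) = 1.668
Residual b − A·x = (0.018, 0.000)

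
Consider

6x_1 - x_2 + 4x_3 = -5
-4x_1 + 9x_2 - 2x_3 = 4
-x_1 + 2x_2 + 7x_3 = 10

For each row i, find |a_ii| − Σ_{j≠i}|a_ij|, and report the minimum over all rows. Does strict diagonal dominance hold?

row 1: |6| − (1+4) = 1
row 2: |9| − (4+2) = 3
row 3: |7| − (1+2) = 4
minimum over rows = 1 → strictly diagonally dominant (convergence guaranteed)

1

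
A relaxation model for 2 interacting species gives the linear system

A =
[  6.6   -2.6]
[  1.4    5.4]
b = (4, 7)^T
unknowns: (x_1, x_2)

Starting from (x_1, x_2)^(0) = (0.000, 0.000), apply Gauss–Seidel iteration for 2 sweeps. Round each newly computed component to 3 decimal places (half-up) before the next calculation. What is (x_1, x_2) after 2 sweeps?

Iteration 1:
  x_1 = (4 - (-2.6)·0.000) / (6.6) = 0.606
  x_2 = (7 - (1.4)·0.606) / (5.4) = 1.139
Iteration 2:
  x_1 = (4 - (-2.6)·1.139) / (6.6) = 1.055
  x_2 = (7 - (1.4)·1.055) / (5.4) = 1.023

(1.055, 1.023)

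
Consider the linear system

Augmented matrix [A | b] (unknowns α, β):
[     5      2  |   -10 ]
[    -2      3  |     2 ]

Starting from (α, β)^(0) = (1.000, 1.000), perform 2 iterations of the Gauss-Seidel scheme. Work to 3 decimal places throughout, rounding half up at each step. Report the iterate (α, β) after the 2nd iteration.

(-1.627, -0.418)

Iteration 1:
  α = (-10 - (2)·1.000) / (5) = -2.400
  β = (2 - (-2)·-2.400) / (3) = -0.933
Iteration 2:
  α = (-10 - (2)·-0.933) / (5) = -1.627
  β = (2 - (-2)·-1.627) / (3) = -0.418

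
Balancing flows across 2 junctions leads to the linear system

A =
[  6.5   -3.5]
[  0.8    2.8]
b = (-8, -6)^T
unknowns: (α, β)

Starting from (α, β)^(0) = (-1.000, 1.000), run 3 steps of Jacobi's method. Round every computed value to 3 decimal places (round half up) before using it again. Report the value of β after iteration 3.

-1.505

Iteration 1:
  α = (-8 - (-3.5)·1.000) / (6.5) = -0.692
  β = (-6 - (0.8)·-1.000) / (2.8) = -1.857
Iteration 2:
  α = (-8 - (-3.5)·-1.857) / (6.5) = -2.231
  β = (-6 - (0.8)·-0.692) / (2.8) = -1.945
Iteration 3:
  α = (-8 - (-3.5)·-1.945) / (6.5) = -2.278
  β = (-6 - (0.8)·-2.231) / (2.8) = -1.505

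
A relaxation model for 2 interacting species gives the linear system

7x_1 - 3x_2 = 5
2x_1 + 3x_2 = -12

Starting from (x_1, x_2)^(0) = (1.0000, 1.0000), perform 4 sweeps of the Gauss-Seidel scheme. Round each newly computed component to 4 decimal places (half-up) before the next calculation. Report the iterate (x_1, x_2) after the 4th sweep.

(-0.8226, -3.4516)

Iteration 1:
  x_1 = (5 - (-3)·1.0000) / (7) = 1.1429
  x_2 = (-12 - (2)·1.1429) / (3) = -4.7619
Iteration 2:
  x_1 = (5 - (-3)·-4.7619) / (7) = -1.3265
  x_2 = (-12 - (2)·-1.3265) / (3) = -3.1157
Iteration 3:
  x_1 = (5 - (-3)·-3.1157) / (7) = -0.6210
  x_2 = (-12 - (2)·-0.6210) / (3) = -3.5860
Iteration 4:
  x_1 = (5 - (-3)·-3.5860) / (7) = -0.8226
  x_2 = (-12 - (2)·-0.8226) / (3) = -3.4516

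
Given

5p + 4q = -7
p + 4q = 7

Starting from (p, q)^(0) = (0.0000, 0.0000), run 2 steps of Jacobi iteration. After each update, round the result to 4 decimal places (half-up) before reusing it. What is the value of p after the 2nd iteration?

Iteration 1:
  p = (-7 - (4)·0.0000) / (5) = -1.4000
  q = (7 - (1)·0.0000) / (4) = 1.7500
Iteration 2:
  p = (-7 - (4)·1.7500) / (5) = -2.8000
  q = (7 - (1)·-1.4000) / (4) = 2.1000

-2.8000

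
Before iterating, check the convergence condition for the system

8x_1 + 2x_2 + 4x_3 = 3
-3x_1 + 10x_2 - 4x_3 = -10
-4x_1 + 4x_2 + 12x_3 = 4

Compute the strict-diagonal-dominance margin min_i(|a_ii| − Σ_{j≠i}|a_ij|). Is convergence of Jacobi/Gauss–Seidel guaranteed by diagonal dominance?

row 1: |8| − (2+4) = 2
row 2: |10| − (3+4) = 3
row 3: |12| − (4+4) = 4
minimum over rows = 2 → strictly diagonally dominant (convergence guaranteed)

2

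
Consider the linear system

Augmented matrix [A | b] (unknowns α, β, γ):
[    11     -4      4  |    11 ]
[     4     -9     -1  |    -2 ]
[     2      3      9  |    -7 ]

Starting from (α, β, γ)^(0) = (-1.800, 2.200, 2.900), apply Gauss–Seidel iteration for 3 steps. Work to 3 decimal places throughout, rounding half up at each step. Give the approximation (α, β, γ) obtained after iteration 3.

(1.876, 1.215, -1.600)

Iteration 1:
  α = (11 - (-4)·2.200 - (4)·2.900) / (11) = 0.745
  β = (-2 - (4)·0.745 - (-1)·2.900) / (-9) = 0.231
  γ = (-7 - (2)·0.745 - (3)·0.231) / (9) = -1.020
Iteration 2:
  α = (11 - (-4)·0.231 - (4)·-1.020) / (11) = 1.455
  β = (-2 - (4)·1.455 - (-1)·-1.020) / (-9) = 0.982
  γ = (-7 - (2)·1.455 - (3)·0.982) / (9) = -1.428
Iteration 3:
  α = (11 - (-4)·0.982 - (4)·-1.428) / (11) = 1.876
  β = (-2 - (4)·1.876 - (-1)·-1.428) / (-9) = 1.215
  γ = (-7 - (2)·1.876 - (3)·1.215) / (9) = -1.600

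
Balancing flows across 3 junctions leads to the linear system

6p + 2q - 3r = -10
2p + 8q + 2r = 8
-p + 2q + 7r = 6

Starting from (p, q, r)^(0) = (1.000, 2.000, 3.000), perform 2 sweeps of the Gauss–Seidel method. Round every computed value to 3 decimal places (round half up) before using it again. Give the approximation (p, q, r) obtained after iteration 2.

(-1.516, 1.227, 0.290)

Iteration 1:
  p = (-10 - (2)·2.000 - (-3)·3.000) / (6) = -0.833
  q = (8 - (2)·-0.833 - (2)·3.000) / (8) = 0.458
  r = (6 - (-1)·-0.833 - (2)·0.458) / (7) = 0.607
Iteration 2:
  p = (-10 - (2)·0.458 - (-3)·0.607) / (6) = -1.516
  q = (8 - (2)·-1.516 - (2)·0.607) / (8) = 1.227
  r = (6 - (-1)·-1.516 - (2)·1.227) / (7) = 0.290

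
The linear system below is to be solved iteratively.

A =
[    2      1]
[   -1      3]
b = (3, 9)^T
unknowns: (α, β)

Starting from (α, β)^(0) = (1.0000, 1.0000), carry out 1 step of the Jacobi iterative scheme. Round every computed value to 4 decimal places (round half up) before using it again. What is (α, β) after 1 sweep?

Iteration 1:
  α = (3 - (1)·1.0000) / (2) = 1.0000
  β = (9 - (-1)·1.0000) / (3) = 3.3333

(1.0000, 3.3333)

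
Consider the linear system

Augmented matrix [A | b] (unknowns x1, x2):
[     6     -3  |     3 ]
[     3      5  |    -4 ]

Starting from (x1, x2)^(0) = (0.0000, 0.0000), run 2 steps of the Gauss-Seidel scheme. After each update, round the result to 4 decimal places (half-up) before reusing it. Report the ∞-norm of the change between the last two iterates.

0.5500

Iteration 1:
  x1 = (3 - (-3)·0.0000) / (6) = 0.5000
  x2 = (-4 - (3)·0.5000) / (5) = -1.1000
Iteration 2:
  x1 = (3 - (-3)·-1.1000) / (6) = -0.0500
  x2 = (-4 - (3)·-0.0500) / (5) = -0.7700
Change: (-0.5500, 0.3300) → max |·| = 0.5500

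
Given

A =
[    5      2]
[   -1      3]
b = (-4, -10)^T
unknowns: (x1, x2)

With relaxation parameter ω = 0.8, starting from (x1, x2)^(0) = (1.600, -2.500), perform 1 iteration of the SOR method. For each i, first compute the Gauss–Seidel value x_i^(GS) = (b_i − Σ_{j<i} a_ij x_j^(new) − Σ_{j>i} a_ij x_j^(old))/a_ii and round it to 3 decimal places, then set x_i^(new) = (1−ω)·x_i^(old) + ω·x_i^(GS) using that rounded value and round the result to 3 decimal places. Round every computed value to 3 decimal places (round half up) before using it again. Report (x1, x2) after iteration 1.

(0.480, -3.038)

Iteration 1:
  x1: GS value = (-4 - (2)·-2.500) / (5) = 0.200;  x1 ← (1−ω)·1.600 + ω·0.200 = 0.480
  x2: GS value = (-10 - (-1)·0.480) / (3) = -3.173;  x2 ← (1−ω)·-2.500 + ω·-3.173 = -3.038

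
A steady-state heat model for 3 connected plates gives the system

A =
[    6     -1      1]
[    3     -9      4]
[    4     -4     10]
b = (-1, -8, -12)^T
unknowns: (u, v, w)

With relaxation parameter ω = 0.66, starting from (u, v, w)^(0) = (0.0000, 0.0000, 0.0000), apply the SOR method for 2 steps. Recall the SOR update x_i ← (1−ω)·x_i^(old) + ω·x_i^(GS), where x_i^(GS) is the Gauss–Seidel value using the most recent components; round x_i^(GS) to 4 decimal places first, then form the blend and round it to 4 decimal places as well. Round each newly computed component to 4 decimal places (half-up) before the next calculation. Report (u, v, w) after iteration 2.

(-0.0179, 0.5937, -0.8395)

Iteration 1:
  u: GS value = (-1 - (-1)·0.0000 - (1)·0.0000) / (6) = -0.1667;  u ← (1−ω)·0.0000 + ω·-0.1667 = -0.1100
  v: GS value = (-8 - (3)·-0.1100 - (4)·0.0000) / (-9) = 0.8522;  v ← (1−ω)·0.0000 + ω·0.8522 = 0.5625
  w: GS value = (-12 - (4)·-0.1100 - (-4)·0.5625) / (10) = -0.9310;  w ← (1−ω)·0.0000 + ω·-0.9310 = -0.6145
Iteration 2:
  u: GS value = (-1 - (-1)·0.5625 - (1)·-0.6145) / (6) = 0.0295;  u ← (1−ω)·-0.1100 + ω·0.0295 = -0.0179
  v: GS value = (-8 - (3)·-0.0179 - (4)·-0.6145) / (-9) = 0.6098;  v ← (1−ω)·0.5625 + ω·0.6098 = 0.5937
  w: GS value = (-12 - (4)·-0.0179 - (-4)·0.5937) / (10) = -0.9554;  w ← (1−ω)·-0.6145 + ω·-0.9554 = -0.8395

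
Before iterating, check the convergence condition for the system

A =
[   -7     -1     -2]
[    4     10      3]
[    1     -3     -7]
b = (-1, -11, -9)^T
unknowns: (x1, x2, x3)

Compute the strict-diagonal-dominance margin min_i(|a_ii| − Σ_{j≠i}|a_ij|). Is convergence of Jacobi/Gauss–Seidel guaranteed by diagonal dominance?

row 1: |-7| − (1+2) = 4
row 2: |10| − (4+3) = 3
row 3: |-7| − (1+3) = 3
minimum over rows = 3 → strictly diagonally dominant (convergence guaranteed)

3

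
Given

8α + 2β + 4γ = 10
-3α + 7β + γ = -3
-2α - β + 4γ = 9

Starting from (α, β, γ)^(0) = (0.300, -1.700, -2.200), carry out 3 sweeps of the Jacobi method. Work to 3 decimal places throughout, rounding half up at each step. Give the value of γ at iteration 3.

Iteration 1:
  α = (10 - (2)·-1.700 - (4)·-2.200) / (8) = 2.775
  β = (-3 - (-3)·0.300 - (1)·-2.200) / (7) = 0.014
  γ = (9 - (-2)·0.300 - (-1)·-1.700) / (4) = 1.975
Iteration 2:
  α = (10 - (2)·0.014 - (4)·1.975) / (8) = 0.259
  β = (-3 - (-3)·2.775 - (1)·1.975) / (7) = 0.479
  γ = (9 - (-2)·2.775 - (-1)·0.014) / (4) = 3.641
Iteration 3:
  α = (10 - (2)·0.479 - (4)·3.641) / (8) = -0.690
  β = (-3 - (-3)·0.259 - (1)·3.641) / (7) = -0.838
  γ = (9 - (-2)·0.259 - (-1)·0.479) / (4) = 2.499

2.499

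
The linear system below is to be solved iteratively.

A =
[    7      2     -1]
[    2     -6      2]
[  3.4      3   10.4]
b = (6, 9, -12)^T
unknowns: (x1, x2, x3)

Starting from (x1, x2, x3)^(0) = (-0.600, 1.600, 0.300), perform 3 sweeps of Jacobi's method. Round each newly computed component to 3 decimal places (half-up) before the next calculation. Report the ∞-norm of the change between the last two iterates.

0.417

Iteration 1:
  x1 = (6 - (2)·1.600 - (-1)·0.300) / (7) = 0.443
  x2 = (9 - (2)·-0.600 - (2)·0.300) / (-6) = -1.600
  x3 = (-12 - (3.4)·-0.600 - (3)·1.600) / (10.4) = -1.419
Iteration 2:
  x1 = (6 - (2)·-1.600 - (-1)·-1.419) / (7) = 1.112
  x2 = (9 - (2)·0.443 - (2)·-1.419) / (-6) = -1.825
  x3 = (-12 - (3.4)·0.443 - (3)·-1.600) / (10.4) = -0.837
Iteration 3:
  x1 = (6 - (2)·-1.825 - (-1)·-0.837) / (7) = 1.259
  x2 = (9 - (2)·1.112 - (2)·-0.837) / (-6) = -1.408
  x3 = (-12 - (3.4)·1.112 - (3)·-1.825) / (10.4) = -0.991
Change: (0.147, 0.417, -0.154) → max |·| = 0.417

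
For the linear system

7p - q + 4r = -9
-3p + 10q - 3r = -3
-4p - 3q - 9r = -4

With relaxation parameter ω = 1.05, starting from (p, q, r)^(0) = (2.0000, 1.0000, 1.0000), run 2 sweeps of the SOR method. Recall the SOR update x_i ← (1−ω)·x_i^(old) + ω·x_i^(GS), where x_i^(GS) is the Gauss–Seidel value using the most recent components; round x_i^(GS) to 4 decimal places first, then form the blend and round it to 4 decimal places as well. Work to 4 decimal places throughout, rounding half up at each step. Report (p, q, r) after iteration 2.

(-2.2705, -0.5157, 1.6303)

Iteration 1:
  p: GS value = (-9 - (-1)·1.0000 - (4)·1.0000) / (7) = -1.7143;  p ← (1−ω)·2.0000 + ω·-1.7143 = -1.9000
  q: GS value = (-3 - (-3)·-1.9000 - (-3)·1.0000) / (10) = -0.5700;  q ← (1−ω)·1.0000 + ω·-0.5700 = -0.6485
  r: GS value = (-4 - (-4)·-1.9000 - (-3)·-0.6485) / (-9) = 1.5051;  r ← (1−ω)·1.0000 + ω·1.5051 = 1.5304
Iteration 2:
  p: GS value = (-9 - (-1)·-0.6485 - (4)·1.5304) / (7) = -2.2529;  p ← (1−ω)·-1.9000 + ω·-2.2529 = -2.2705
  q: GS value = (-3 - (-3)·-2.2705 - (-3)·1.5304) / (10) = -0.5220;  q ← (1−ω)·-0.6485 + ω·-0.5220 = -0.5157
  r: GS value = (-4 - (-4)·-2.2705 - (-3)·-0.5157) / (-9) = 1.6255;  r ← (1−ω)·1.5304 + ω·1.6255 = 1.6303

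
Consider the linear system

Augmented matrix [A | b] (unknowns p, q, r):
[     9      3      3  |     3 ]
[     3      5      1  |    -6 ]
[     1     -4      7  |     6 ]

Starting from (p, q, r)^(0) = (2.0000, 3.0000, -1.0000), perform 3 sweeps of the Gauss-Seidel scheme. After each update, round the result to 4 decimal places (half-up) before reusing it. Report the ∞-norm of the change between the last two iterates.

Iteration 1:
  p = (3 - (3)·3.0000 - (3)·-1.0000) / (9) = -0.3333
  q = (-6 - (3)·-0.3333 - (1)·-1.0000) / (5) = -0.8000
  r = (6 - (1)·-0.3333 - (-4)·-0.8000) / (7) = 0.4476
Iteration 2:
  p = (3 - (3)·-0.8000 - (3)·0.4476) / (9) = 0.4508
  q = (-6 - (3)·0.4508 - (1)·0.4476) / (5) = -1.5600
  r = (6 - (1)·0.4508 - (-4)·-1.5600) / (7) = -0.0987
Iteration 3:
  p = (3 - (3)·-1.5600 - (3)·-0.0987) / (9) = 0.8862
  q = (-6 - (3)·0.8862 - (1)·-0.0987) / (5) = -1.7120
  r = (6 - (1)·0.8862 - (-4)·-1.7120) / (7) = -0.2477
Change: (0.4354, -0.1520, -0.1490) → max |·| = 0.4354

0.4354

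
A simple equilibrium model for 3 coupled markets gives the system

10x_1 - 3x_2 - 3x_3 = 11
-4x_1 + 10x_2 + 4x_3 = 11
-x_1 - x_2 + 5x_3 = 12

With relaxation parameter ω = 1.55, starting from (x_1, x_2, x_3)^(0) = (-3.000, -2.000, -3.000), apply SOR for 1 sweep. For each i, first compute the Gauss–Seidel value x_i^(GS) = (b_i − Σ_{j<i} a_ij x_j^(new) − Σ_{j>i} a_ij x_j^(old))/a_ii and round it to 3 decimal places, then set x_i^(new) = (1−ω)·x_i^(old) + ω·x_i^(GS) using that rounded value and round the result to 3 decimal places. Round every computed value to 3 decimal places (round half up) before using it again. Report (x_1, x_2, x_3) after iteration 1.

Iteration 1:
  x_1: GS value = (11 - (-3)·-2.000 - (-3)·-3.000) / (10) = -0.400;  x_1 ← (1−ω)·-3.000 + ω·-0.400 = 1.030
  x_2: GS value = (11 - (-4)·1.030 - (4)·-3.000) / (10) = 2.712;  x_2 ← (1−ω)·-2.000 + ω·2.712 = 5.304
  x_3: GS value = (12 - (-1)·1.030 - (-1)·5.304) / (5) = 3.667;  x_3 ← (1−ω)·-3.000 + ω·3.667 = 7.334

(1.030, 5.304, 7.334)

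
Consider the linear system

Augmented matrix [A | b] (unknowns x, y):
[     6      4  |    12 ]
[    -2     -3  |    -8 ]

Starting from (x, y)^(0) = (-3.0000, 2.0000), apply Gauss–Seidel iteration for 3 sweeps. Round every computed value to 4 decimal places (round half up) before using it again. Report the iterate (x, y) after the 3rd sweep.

(0.4527, 2.3649)

Iteration 1:
  x = (12 - (4)·2.0000) / (6) = 0.6667
  y = (-8 - (-2)·0.6667) / (-3) = 2.2222
Iteration 2:
  x = (12 - (4)·2.2222) / (6) = 0.5185
  y = (-8 - (-2)·0.5185) / (-3) = 2.3210
Iteration 3:
  x = (12 - (4)·2.3210) / (6) = 0.4527
  y = (-8 - (-2)·0.4527) / (-3) = 2.3649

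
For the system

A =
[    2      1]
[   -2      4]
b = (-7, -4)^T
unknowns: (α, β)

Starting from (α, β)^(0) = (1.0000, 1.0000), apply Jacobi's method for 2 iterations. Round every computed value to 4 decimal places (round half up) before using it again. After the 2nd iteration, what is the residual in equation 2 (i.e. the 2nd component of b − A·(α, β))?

1.5000

Iteration 1:
  α = (-7 - (1)·1.0000) / (2) = -4.0000
  β = (-4 - (-2)·1.0000) / (4) = -0.5000
Iteration 2:
  α = (-7 - (1)·-0.5000) / (2) = -3.2500
  β = (-4 - (-2)·-4.0000) / (4) = -3.0000
Residual b − A·x = (2.5000, 1.5000)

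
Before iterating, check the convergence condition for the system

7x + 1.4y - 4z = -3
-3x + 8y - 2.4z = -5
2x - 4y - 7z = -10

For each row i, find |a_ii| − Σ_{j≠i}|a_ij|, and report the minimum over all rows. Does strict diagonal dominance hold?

row 1: |7| − (1.4+4) = 1.6
row 2: |8| − (3+2.4) = 2.6
row 3: |-7| − (2+4) = 1
minimum over rows = 1 → strictly diagonally dominant (convergence guaranteed)

1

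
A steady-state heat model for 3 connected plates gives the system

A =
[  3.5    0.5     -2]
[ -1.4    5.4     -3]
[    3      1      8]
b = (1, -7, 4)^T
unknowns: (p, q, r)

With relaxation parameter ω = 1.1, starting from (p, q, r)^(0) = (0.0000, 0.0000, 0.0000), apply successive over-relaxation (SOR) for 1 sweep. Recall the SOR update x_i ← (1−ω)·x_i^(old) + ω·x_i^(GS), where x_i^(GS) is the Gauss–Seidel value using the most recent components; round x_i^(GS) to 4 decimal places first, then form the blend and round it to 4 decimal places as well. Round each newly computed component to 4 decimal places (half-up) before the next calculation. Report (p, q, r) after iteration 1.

(0.3143, -1.3363, 0.6041)

Iteration 1:
  p: GS value = (1 - (0.5)·0.0000 - (-2)·0.0000) / (3.5) = 0.2857;  p ← (1−ω)·0.0000 + ω·0.2857 = 0.3143
  q: GS value = (-7 - (-1.4)·0.3143 - (-3)·0.0000) / (5.4) = -1.2148;  q ← (1−ω)·0.0000 + ω·-1.2148 = -1.3363
  r: GS value = (4 - (3)·0.3143 - (1)·-1.3363) / (8) = 0.5492;  r ← (1−ω)·0.0000 + ω·0.5492 = 0.6041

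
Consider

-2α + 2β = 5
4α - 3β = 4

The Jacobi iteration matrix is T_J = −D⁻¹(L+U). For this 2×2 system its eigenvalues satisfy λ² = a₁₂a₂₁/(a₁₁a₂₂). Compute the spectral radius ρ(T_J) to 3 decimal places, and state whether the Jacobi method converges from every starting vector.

1.155

a₁₂a₂₁/(a₁₁a₂₂) = (2)·(4) / ((-2)·(-3)) = 1.333333
ρ = √|1.333333| = √1.333333 = 1.155
ρ > 1, so Jacobi diverges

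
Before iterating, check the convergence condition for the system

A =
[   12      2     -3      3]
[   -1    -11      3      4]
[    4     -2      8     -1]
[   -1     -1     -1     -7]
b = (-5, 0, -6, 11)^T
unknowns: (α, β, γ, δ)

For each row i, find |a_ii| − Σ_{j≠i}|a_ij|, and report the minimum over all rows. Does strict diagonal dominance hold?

1

row 1: |12| − (2+3+3) = 4
row 2: |-11| − (1+3+4) = 3
row 3: |8| − (4+2+1) = 1
row 4: |-7| − (1+1+1) = 4
minimum over rows = 1 → strictly diagonally dominant (convergence guaranteed)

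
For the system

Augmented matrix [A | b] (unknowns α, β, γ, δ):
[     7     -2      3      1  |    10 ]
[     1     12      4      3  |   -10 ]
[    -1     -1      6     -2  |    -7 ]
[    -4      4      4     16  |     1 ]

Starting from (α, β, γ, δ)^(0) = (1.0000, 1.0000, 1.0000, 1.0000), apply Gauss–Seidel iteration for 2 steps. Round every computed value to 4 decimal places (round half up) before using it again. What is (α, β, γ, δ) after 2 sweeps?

(1.2444, -0.8762, -0.7887, 0.7898)

Iteration 1:
  α = (10 - (-2)·1.0000 - (3)·1.0000 - (1)·1.0000) / (7) = 1.1429
  β = (-10 - (1)·1.1429 - (4)·1.0000 - (3)·1.0000) / (12) = -1.5119
  γ = (-7 - (-1)·1.1429 - (-1)·-1.5119 - (-2)·1.0000) / (6) = -0.8948
  δ = (1 - (-4)·1.1429 - (4)·-1.5119 - (4)·-0.8948) / (16) = 0.9499
Iteration 2:
  α = (10 - (-2)·-1.5119 - (3)·-0.8948 - (1)·0.9499) / (7) = 1.2444
  β = (-10 - (1)·1.2444 - (4)·-0.8948 - (3)·0.9499) / (12) = -0.8762
  γ = (-7 - (-1)·1.2444 - (-1)·-0.8762 - (-2)·0.9499) / (6) = -0.7887
  δ = (1 - (-4)·1.2444 - (4)·-0.8762 - (4)·-0.7887) / (16) = 0.7898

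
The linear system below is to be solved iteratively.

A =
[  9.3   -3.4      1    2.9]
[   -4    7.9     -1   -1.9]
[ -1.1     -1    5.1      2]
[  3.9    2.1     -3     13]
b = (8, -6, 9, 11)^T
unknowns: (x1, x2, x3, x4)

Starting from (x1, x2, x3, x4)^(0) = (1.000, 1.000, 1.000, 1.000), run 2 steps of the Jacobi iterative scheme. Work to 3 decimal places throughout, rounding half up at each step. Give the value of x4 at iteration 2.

Iteration 1:
  x1 = (8 - (-3.4)·1.000 - (1)·1.000 - (2.9)·1.000) / (9.3) = 0.806
  x2 = (-6 - (-4)·1.000 - (-1)·1.000 - (-1.9)·1.000) / (7.9) = 0.114
  x3 = (9 - (-1.1)·1.000 - (-1)·1.000 - (2)·1.000) / (5.1) = 1.784
  x4 = (11 - (3.9)·1.000 - (2.1)·1.000 - (-3)·1.000) / (13) = 0.615
Iteration 2:
  x1 = (8 - (-3.4)·0.114 - (1)·1.784 - (2.9)·0.615) / (9.3) = 0.518
  x2 = (-6 - (-4)·0.806 - (-1)·1.784 - (-1.9)·0.615) / (7.9) = 0.022
  x3 = (9 - (-1.1)·0.806 - (-1)·0.114 - (2)·0.615) / (5.1) = 1.720
  x4 = (11 - (3.9)·0.806 - (2.1)·0.114 - (-3)·1.784) / (13) = 0.998

0.998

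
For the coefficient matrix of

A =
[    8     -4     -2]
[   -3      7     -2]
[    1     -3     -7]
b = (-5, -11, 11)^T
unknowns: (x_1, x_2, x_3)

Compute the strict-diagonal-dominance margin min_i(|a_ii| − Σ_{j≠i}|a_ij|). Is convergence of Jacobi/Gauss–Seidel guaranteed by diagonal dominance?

row 1: |8| − (4+2) = 2
row 2: |7| − (3+2) = 2
row 3: |-7| − (1+3) = 3
minimum over rows = 2 → strictly diagonally dominant (convergence guaranteed)

2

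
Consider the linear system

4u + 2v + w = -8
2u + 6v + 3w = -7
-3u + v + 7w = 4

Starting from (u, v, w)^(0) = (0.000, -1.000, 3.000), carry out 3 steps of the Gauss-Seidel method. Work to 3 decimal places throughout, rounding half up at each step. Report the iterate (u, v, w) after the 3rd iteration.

Iteration 1:
  u = (-8 - (2)·-1.000 - (1)·3.000) / (4) = -2.250
  v = (-7 - (2)·-2.250 - (3)·3.000) / (6) = -1.917
  w = (4 - (-3)·-2.250 - (1)·-1.917) / (7) = -0.119
Iteration 2:
  u = (-8 - (2)·-1.917 - (1)·-0.119) / (4) = -1.012
  v = (-7 - (2)·-1.012 - (3)·-0.119) / (6) = -0.770
  w = (4 - (-3)·-1.012 - (1)·-0.770) / (7) = 0.248
Iteration 3:
  u = (-8 - (2)·-0.770 - (1)·0.248) / (4) = -1.677
  v = (-7 - (2)·-1.677 - (3)·0.248) / (6) = -0.732
  w = (4 - (-3)·-1.677 - (1)·-0.732) / (7) = -0.043

(-1.677, -0.732, -0.043)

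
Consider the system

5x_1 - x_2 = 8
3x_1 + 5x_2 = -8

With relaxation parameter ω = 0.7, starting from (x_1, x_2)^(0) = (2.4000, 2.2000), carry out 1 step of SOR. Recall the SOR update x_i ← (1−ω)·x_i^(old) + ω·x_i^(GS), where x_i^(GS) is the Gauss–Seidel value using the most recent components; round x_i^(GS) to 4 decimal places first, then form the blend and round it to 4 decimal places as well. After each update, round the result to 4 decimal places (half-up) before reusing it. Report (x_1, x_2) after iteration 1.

Iteration 1:
  x_1: GS value = (8 - (-1)·2.2000) / (5) = 2.0400;  x_1 ← (1−ω)·2.4000 + ω·2.0400 = 2.1480
  x_2: GS value = (-8 - (3)·2.1480) / (5) = -2.8888;  x_2 ← (1−ω)·2.2000 + ω·-2.8888 = -1.3622

(2.1480, -1.3622)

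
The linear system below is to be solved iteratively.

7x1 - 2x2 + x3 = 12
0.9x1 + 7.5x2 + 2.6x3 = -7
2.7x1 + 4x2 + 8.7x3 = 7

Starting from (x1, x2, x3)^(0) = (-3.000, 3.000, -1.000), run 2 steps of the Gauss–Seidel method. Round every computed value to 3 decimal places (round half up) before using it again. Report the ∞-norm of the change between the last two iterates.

Iteration 1:
  x1 = (12 - (-2)·3.000 - (1)·-1.000) / (7) = 2.714
  x2 = (-7 - (0.9)·2.714 - (2.6)·-1.000) / (7.5) = -0.912
  x3 = (7 - (2.7)·2.714 - (4)·-0.912) / (8.7) = 0.382
Iteration 2:
  x1 = (12 - (-2)·-0.912 - (1)·0.382) / (7) = 1.399
  x2 = (-7 - (0.9)·1.399 - (2.6)·0.382) / (7.5) = -1.234
  x3 = (7 - (2.7)·1.399 - (4)·-1.234) / (8.7) = 0.938
Change: (-1.315, -0.322, 0.556) → max |·| = 1.315

1.315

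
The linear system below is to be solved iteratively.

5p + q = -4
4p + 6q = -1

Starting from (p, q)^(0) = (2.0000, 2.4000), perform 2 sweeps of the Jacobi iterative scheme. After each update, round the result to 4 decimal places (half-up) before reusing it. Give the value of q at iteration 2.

0.6867

Iteration 1:
  p = (-4 - (1)·2.4000) / (5) = -1.2800
  q = (-1 - (4)·2.0000) / (6) = -1.5000
Iteration 2:
  p = (-4 - (1)·-1.5000) / (5) = -0.5000
  q = (-1 - (4)·-1.2800) / (6) = 0.6867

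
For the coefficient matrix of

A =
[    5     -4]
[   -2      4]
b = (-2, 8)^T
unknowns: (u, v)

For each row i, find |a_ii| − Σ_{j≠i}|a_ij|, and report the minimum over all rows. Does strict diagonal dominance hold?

row 1: |5| − (4) = 1
row 2: |4| − (2) = 2
minimum over rows = 1 → strictly diagonally dominant (convergence guaranteed)

1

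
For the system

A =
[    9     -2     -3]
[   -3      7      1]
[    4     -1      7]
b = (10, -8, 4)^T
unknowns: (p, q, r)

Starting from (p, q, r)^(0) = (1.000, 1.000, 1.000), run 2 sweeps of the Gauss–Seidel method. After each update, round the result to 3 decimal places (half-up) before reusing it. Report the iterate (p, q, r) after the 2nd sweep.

(0.830, -0.721, -0.006)

Iteration 1:
  p = (10 - (-2)·1.000 - (-3)·1.000) / (9) = 1.667
  q = (-8 - (-3)·1.667 - (1)·1.000) / (7) = -0.571
  r = (4 - (4)·1.667 - (-1)·-0.571) / (7) = -0.463
Iteration 2:
  p = (10 - (-2)·-0.571 - (-3)·-0.463) / (9) = 0.830
  q = (-8 - (-3)·0.830 - (1)·-0.463) / (7) = -0.721
  r = (4 - (4)·0.830 - (-1)·-0.721) / (7) = -0.006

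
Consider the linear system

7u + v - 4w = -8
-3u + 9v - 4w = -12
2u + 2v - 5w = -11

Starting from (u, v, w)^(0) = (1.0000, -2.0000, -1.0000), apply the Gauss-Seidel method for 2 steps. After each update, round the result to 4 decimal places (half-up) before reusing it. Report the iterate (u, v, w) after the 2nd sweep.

Iteration 1:
  u = (-8 - (1)·-2.0000 - (-4)·-1.0000) / (7) = -1.4286
  v = (-12 - (-3)·-1.4286 - (-4)·-1.0000) / (9) = -2.2540
  w = (-11 - (2)·-1.4286 - (2)·-2.2540) / (-5) = 0.7270
Iteration 2:
  u = (-8 - (1)·-2.2540 - (-4)·0.7270) / (7) = -0.4054
  v = (-12 - (-3)·-0.4054 - (-4)·0.7270) / (9) = -1.1454
  w = (-11 - (2)·-0.4054 - (2)·-1.1454) / (-5) = 1.5797

(-0.4054, -1.1454, 1.5797)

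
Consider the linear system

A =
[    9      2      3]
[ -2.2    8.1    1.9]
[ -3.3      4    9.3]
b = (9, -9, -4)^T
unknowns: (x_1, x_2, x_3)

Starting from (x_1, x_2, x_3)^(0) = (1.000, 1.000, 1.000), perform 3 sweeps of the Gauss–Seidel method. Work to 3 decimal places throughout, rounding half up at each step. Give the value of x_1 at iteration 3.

Iteration 1:
  x_1 = (9 - (2)·1.000 - (3)·1.000) / (9) = 0.444
  x_2 = (-9 - (-2.2)·0.444 - (1.9)·1.000) / (8.1) = -1.225
  x_3 = (-4 - (-3.3)·0.444 - (4)·-1.225) / (9.3) = 0.254
Iteration 2:
  x_1 = (9 - (2)·-1.225 - (3)·0.254) / (9) = 1.188
  x_2 = (-9 - (-2.2)·1.188 - (1.9)·0.254) / (8.1) = -0.848
  x_3 = (-4 - (-3.3)·1.188 - (4)·-0.848) / (9.3) = 0.356
Iteration 3:
  x_1 = (9 - (2)·-0.848 - (3)·0.356) / (9) = 1.070
  x_2 = (-9 - (-2.2)·1.070 - (1.9)·0.356) / (8.1) = -0.904
  x_3 = (-4 - (-3.3)·1.070 - (4)·-0.904) / (9.3) = 0.338

1.070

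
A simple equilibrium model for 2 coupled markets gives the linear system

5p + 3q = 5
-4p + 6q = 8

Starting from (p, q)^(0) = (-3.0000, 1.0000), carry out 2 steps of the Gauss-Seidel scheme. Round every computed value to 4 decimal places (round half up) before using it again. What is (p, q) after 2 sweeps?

(0.0400, 1.3600)

Iteration 1:
  p = (5 - (3)·1.0000) / (5) = 0.4000
  q = (8 - (-4)·0.4000) / (6) = 1.6000
Iteration 2:
  p = (5 - (3)·1.6000) / (5) = 0.0400
  q = (8 - (-4)·0.0400) / (6) = 1.3600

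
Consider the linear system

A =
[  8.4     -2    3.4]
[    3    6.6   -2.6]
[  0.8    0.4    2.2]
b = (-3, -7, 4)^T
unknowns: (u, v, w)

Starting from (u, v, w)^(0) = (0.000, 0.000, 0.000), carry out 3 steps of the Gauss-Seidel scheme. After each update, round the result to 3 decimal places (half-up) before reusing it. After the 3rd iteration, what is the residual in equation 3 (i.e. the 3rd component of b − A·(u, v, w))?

-0.001

Iteration 1:
  u = (-3 - (-2)·0.000 - (3.4)·0.000) / (8.4) = -0.357
  v = (-7 - (3)·-0.357 - (-2.6)·0.000) / (6.6) = -0.898
  w = (4 - (0.8)·-0.357 - (0.4)·-0.898) / (2.2) = 2.111
Iteration 2:
  u = (-3 - (-2)·-0.898 - (3.4)·2.111) / (8.4) = -1.425
  v = (-7 - (3)·-1.425 - (-2.6)·2.111) / (6.6) = 0.419
  w = (4 - (0.8)·-1.425 - (0.4)·0.419) / (2.2) = 2.260
Iteration 3:
  u = (-3 - (-2)·0.419 - (3.4)·2.260) / (8.4) = -1.172
  v = (-7 - (3)·-1.172 - (-2.6)·2.260) / (6.6) = 0.362
  w = (4 - (0.8)·-1.172 - (0.4)·0.362) / (2.2) = 2.179
Residual b − A·x = (0.160, -0.208, -0.001)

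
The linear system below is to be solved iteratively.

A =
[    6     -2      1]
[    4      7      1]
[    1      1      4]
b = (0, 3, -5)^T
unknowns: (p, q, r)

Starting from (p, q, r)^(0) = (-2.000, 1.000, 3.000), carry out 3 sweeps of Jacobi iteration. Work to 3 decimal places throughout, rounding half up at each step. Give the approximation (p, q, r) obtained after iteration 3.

(0.471, 0.329, -1.554)

Iteration 1:
  p = (0 - (-2)·1.000 - (1)·3.000) / (6) = -0.167
  q = (3 - (4)·-2.000 - (1)·3.000) / (7) = 1.143
  r = (-5 - (1)·-2.000 - (1)·1.000) / (4) = -1.000
Iteration 2:
  p = (0 - (-2)·1.143 - (1)·-1.000) / (6) = 0.548
  q = (3 - (4)·-0.167 - (1)·-1.000) / (7) = 0.667
  r = (-5 - (1)·-0.167 - (1)·1.143) / (4) = -1.494
Iteration 3:
  p = (0 - (-2)·0.667 - (1)·-1.494) / (6) = 0.471
  q = (3 - (4)·0.548 - (1)·-1.494) / (7) = 0.329
  r = (-5 - (1)·0.548 - (1)·0.667) / (4) = -1.554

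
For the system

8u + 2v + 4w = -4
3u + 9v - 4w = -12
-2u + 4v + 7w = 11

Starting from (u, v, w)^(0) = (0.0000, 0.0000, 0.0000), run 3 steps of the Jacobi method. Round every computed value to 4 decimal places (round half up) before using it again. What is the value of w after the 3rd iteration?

Iteration 1:
  u = (-4 - (2)·0.0000 - (4)·0.0000) / (8) = -0.5000
  v = (-12 - (3)·0.0000 - (-4)·0.0000) / (9) = -1.3333
  w = (11 - (-2)·0.0000 - (4)·0.0000) / (7) = 1.5714
Iteration 2:
  u = (-4 - (2)·-1.3333 - (4)·1.5714) / (8) = -0.9524
  v = (-12 - (3)·-0.5000 - (-4)·1.5714) / (9) = -0.4683
  w = (11 - (-2)·-0.5000 - (4)·-1.3333) / (7) = 2.1905
Iteration 3:
  u = (-4 - (2)·-0.4683 - (4)·2.1905) / (8) = -1.4782
  v = (-12 - (3)·-0.9524 - (-4)·2.1905) / (9) = -0.0423
  w = (11 - (-2)·-0.9524 - (4)·-0.4683) / (7) = 1.5669

1.5669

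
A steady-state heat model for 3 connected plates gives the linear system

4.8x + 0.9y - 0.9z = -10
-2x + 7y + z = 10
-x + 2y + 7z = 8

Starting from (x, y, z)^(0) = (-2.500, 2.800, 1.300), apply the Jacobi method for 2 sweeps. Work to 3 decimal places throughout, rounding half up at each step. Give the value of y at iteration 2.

Iteration 1:
  x = (-10 - (0.9)·2.800 - (-0.9)·1.300) / (4.8) = -2.365
  y = (10 - (-2)·-2.500 - (1)·1.300) / (7) = 0.529
  z = (8 - (-1)·-2.500 - (2)·2.800) / (7) = -0.014
Iteration 2:
  x = (-10 - (0.9)·0.529 - (-0.9)·-0.014) / (4.8) = -2.185
  y = (10 - (-2)·-2.365 - (1)·-0.014) / (7) = 0.755
  z = (8 - (-1)·-2.365 - (2)·0.529) / (7) = 0.654

0.755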